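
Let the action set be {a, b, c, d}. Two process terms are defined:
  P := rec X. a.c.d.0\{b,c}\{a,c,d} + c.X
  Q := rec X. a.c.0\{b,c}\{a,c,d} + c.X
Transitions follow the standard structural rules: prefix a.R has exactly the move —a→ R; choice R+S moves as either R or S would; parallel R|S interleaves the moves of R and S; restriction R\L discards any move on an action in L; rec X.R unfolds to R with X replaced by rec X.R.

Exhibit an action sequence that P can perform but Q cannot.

Reachable graph of P (4 states):
  p0 = rec X. a.c.d.0\{b,c}\{a,c,d} + c.X ⊢ ··a··> p1, ··c··> p0
  p1 = c.d.0\{b,c}\{a,c,d} ⊢ ··c··> p2
  p2 = d.0\{b,c}\{a,c,d} ⊢ ··d··> p3
  p3 = 0\{b,c}\{a,c,d} ⊢ ·
Reachable graph of Q (3 states):
  q0 = rec X. a.c.0\{b,c}\{a,c,d} + c.X ⊢ ··a··> q1, ··c··> q0
  q1 = c.0\{b,c}\{a,c,d} ⊢ ··c··> q2
  q2 = 0\{b,c}\{a,c,d} ⊢ ·
Executing acd from P (initial set {p0}):
  after a @ step 1: {p1}
  after c @ step 2: {p2}
  after d @ step 3: {p3}
  — P admits the full trace.
Executing acd from Q (initial set {q0}):
  after a @ step 1: {q1}
  after c @ step 2: {q2}
  after d @ step 3: no successor for Q

acd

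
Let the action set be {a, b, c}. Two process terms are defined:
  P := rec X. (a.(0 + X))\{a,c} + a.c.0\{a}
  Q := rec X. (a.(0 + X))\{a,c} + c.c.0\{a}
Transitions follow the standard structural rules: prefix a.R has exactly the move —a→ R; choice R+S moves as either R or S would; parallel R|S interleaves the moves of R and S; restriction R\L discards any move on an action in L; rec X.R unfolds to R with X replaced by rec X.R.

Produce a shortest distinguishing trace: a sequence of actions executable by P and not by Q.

LTS(P): 3 reachable states
  u0 = rec X. (a.(0 + X))\{a,c} + a.c.0\{a} | =a=> u1
  u1 = c.0\{a} | =c=> u2
  u2 = 0\{a} | (no moves)
LTS(Q): 3 reachable states
  v0 = rec X. (a.(0 + X))\{a,c} + c.c.0\{a} | =c=> v1
  v1 = c.0\{a} | =c=> v2
  v2 = 0\{a} | (no moves)
Executing a from P (initial set {u0}):
  after a @ step 1: {u1}
  ✓ P
Executing a from Q (initial set {v0}):
  after a @ step 1: ∅  — Q cannot continue

a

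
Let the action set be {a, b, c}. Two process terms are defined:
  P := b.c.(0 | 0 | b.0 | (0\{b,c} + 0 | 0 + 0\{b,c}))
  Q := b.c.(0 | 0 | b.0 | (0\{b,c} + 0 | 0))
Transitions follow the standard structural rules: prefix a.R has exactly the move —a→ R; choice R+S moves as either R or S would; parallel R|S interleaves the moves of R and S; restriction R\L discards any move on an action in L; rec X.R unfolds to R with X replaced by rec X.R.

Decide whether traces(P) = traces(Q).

trace-equivalent

P's transition system — 4 states:
  p0 = b.c.(0 | 0 | b.0 | (0\{b,c} + 0 | 0 + 0\{b,c})) | =b=> p1
  p1 = c.(0 | 0 | b.0 | (0\{b,c} + 0 | 0 + 0\{b,c})) | =c=> p2
  p2 = 0 | 0 | b.0 | (0\{b,c} + 0 | 0 + 0\{b,c}) | =b=> p3
  p3 = 0 | 0 | 0 | (0\{b,c} + 0 | 0 + 0\{b,c}) | stopped
Q's transition system — 4 states:
  q0 = b.c.(0 | 0 | b.0 | (0\{b,c} + 0 | 0)) | =b=> q1
  q1 = c.(0 | 0 | b.0 | (0\{b,c} + 0 | 0)) | =c=> q2
  q2 = 0 | 0 | b.0 | (0\{b,c} + 0 | 0) | =b=> q3
  q3 = 0 | 0 | 0 | (0\{b,c} + 0 | 0) | stopped
Bisimilarity quotient blocks:
  B0 = {p0, q0}
  B1 = {p1, q1}
  B2 = {p2, q2}
  B3 = {p3, q3}
p0 ∈ B0, q0 ∈ B0 → same block
Bisimilar ⇒ trace-equivalent.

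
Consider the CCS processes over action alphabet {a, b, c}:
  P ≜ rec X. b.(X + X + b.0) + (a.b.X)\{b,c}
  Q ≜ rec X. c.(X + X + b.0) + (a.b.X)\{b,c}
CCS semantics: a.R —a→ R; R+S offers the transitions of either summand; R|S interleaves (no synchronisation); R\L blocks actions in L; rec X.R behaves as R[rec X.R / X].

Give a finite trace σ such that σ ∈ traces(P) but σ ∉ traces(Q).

b

LTS(P): 4 reachable states
  s0 = rec X. b.(X + X + b.0) + (a.b.X)\{b,c} → --a--▸ s1, --b--▸ s2
  s1 = (b.(rec X. b.(X + X + b.0) + (a.b.X)\{b,c}))\{b,c} → (no moves)
  s2 = (rec X. b.(X + X + b.0) + (a.b.X)\{b,c}) + (rec X. b.(X + X + b.0) + (a.b.X)\{b,c}) + b.0 → --a--▸ s1, --b--▸ s2, --b--▸ s3
  s3 = 0 → (no moves)
LTS(Q): 4 reachable states
  t0 = rec X. c.(X + X + b.0) + (a.b.X)\{b,c} → --a--▸ t1, --c--▸ t2
  t1 = (b.(rec X. c.(X + X + b.0) + (a.b.X)\{b,c}))\{b,c} → (no moves)
  t2 = (rec X. c.(X + X + b.0) + (a.b.X)\{b,c}) + (rec X. c.(X + X + b.0) + (a.b.X)\{b,c}) + b.0 → --a--▸ t1, --b--▸ t3, --c--▸ t2
  t3 = 0 → (no moves)
Run σ = ⟨b⟩ on P: start {s0}
  after b @ step 1: {s2}
  ✓ P
Run σ = ⟨b⟩ on Q: start {t0}
  after b @ step 1: no successor for Q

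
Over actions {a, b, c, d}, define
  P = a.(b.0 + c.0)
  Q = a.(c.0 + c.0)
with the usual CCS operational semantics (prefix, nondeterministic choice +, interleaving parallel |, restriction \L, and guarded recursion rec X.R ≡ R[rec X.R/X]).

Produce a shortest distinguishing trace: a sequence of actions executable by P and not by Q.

ab

Reachable graph of P (3 states):
  s0 = a.(b.0 + c.0) ⊢ --a--▸ s1
  s1 = b.0 + c.0 ⊢ --b--▸ s2, --c--▸ s2
  s2 = 0 ⊢ ∅
Reachable graph of Q (3 states):
  t0 = a.(c.0 + c.0) ⊢ --a--▸ t1
  t1 = c.0 + c.0 ⊢ --c--▸ t2
  t2 = 0 ⊢ ∅
Trace ⟨ab⟩ through P, begin at {s0}:
  [1] a ⇒ {s1}
  [2] b ⇒ {s2}
  — P admits the full trace.
Trace ⟨ab⟩ through Q, begin at {t0}:
  [1] a ⇒ {t1}
  [2] b ⇒ no successor for Q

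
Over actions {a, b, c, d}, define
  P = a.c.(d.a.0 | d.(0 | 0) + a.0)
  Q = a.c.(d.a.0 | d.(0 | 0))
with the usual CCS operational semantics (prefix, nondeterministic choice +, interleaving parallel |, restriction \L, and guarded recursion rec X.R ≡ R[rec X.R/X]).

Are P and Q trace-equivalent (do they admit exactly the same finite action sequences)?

Reachable graph of P (9 states):
  s0 = a.c.(d.a.0 | d.(0 | 0) + a.0) | =a=> s1
  s1 = c.(d.a.0 | d.(0 | 0) + a.0) | =c=> s2
  s2 = d.a.0 | d.(0 | 0) + a.0 | =a=> s3, =d=> s4, =d=> s5
  s3 = 0 | ∅
  s4 = a.0 | d.(0 | 0) | =a=> s6, =d=> s7
  s5 = d.a.0 | (0 | 0) | =d=> s7
  s6 = 0 | d.(0 | 0) | =d=> s8
  s7 = a.0 | (0 | 0) | =a=> s8
  s8 = 0 | (0 | 0) | ∅
Reachable graph of Q (8 states):
  t0 = a.c.(d.a.0 | d.(0 | 0)) | =a=> t1
  t1 = c.(d.a.0 | d.(0 | 0)) | =c=> t2
  t2 = d.a.0 | d.(0 | 0) | =d=> t3, =d=> t4
  t3 = a.0 | d.(0 | 0) | =a=> t5, =d=> t6
  t4 = d.a.0 | (0 | 0) | =d=> t6
  t5 = 0 | d.(0 | 0) | =d=> t7
  t6 = a.0 | (0 | 0) | =a=> t7
  t7 = 0 | (0 | 0) | ∅
Executing aca from P (initial set {s0}):
  step 1 (a): {s1}
  step 2 (c): {s2}
  step 3 (a): {s3}
  P completes σ.
Executing aca from Q (initial set {t0}):
  step 1 (a): {t1}
  step 2 (c): {t2}
  step 3 (a): ∅ (Q stuck)

trace-distinct — witness ⟨aca⟩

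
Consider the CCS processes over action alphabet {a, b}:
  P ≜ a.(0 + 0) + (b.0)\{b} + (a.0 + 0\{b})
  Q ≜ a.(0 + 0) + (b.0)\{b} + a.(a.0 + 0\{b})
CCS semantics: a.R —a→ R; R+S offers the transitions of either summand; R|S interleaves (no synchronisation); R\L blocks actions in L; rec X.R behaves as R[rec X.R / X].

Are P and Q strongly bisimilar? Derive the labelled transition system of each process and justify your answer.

not bisimilar

P's transition system — 3 states:
  s0 = a.(0 + 0) + (b.0)\{b} + (a.0 + 0\{b}) has moves ··a··> s1, ··a··> s2
  s1 = 0 has moves stopped
  s2 = 0 + 0 has moves stopped
Q's transition system — 4 states:
  t0 = a.(0 + 0) + (b.0)\{b} + a.(a.0 + 0\{b}) has moves ··a··> t1, ··a··> t2
  t1 = 0 + 0 has moves stopped
  t2 = a.0 + 0\{b} has moves ··a··> t3
  t3 = 0 has moves stopped
Bisimilarity quotient blocks:
  B0 = {s0, t2}
  B1 = {s1, s2, t1, t3}
  B2 = {t0}
s0 ∈ B0, t0 ∈ B2 → different blocks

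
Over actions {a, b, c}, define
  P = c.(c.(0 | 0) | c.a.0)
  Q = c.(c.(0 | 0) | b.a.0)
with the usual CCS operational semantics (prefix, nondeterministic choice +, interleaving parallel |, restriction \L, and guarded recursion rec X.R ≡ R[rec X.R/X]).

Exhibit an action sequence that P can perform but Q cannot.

P's transition system — 7 states:
  u0 = c.(c.(0 | 0) | c.a.0) ⊢ --c--▸ u1
  u1 = c.(0 | 0) | c.a.0 ⊢ --c--▸ u2, --c--▸ u3
  u2 = 0 | 0 | c.a.0 ⊢ --c--▸ u4
  u3 = c.(0 | 0) | a.0 ⊢ --a--▸ u5, --c--▸ u4
  u4 = 0 | 0 | a.0 ⊢ --a--▸ u6
  u5 = c.(0 | 0) | 0 ⊢ --c--▸ u6
  u6 = 0 | 0 | 0 ⊢ stopped
Q's transition system — 7 states:
  v0 = c.(c.(0 | 0) | b.a.0) ⊢ --c--▸ v1
  v1 = c.(0 | 0) | b.a.0 ⊢ --b--▸ v2, --c--▸ v3
  v2 = c.(0 | 0) | a.0 ⊢ --a--▸ v4, --c--▸ v5
  v3 = 0 | 0 | b.a.0 ⊢ --b--▸ v5
  v4 = c.(0 | 0) | 0 ⊢ --c--▸ v6
  v5 = 0 | 0 | a.0 ⊢ --a--▸ v6
  v6 = 0 | 0 | 0 ⊢ stopped
Run σ = ⟨cca⟩ on P: start {u0}
  step 1 (c): {u1}
  step 2 (c): {u2, u3}
  step 3 (a): {u5}
  P completes σ.
Run σ = ⟨cca⟩ on Q: start {v0}
  step 1 (c): {v1}
  step 2 (c): {v3}
  step 3 (a): no successor for Q

cca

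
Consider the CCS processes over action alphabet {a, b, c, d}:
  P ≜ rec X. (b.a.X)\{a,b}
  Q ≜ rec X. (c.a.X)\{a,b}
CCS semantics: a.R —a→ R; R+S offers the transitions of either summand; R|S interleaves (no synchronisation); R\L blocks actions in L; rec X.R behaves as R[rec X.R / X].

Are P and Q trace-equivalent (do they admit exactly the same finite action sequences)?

NO — witness ⟨c⟩

LTS(P): 1 reachable states
  u0 = rec X. (b.a.X)\{a,b} | ·
LTS(Q): 2 reachable states
  v0 = rec X. (c.a.X)\{a,b} | ··c··> v1
  v1 = (a.(rec X. (c.a.X)\{a,b}))\{a,b} | ·
Executing c from Q (initial set {v0}):
  after c @ step 1: {v1}
  ✓ Q
Executing c from P (initial set {u0}):
  after c @ step 1: ∅  — P cannot continue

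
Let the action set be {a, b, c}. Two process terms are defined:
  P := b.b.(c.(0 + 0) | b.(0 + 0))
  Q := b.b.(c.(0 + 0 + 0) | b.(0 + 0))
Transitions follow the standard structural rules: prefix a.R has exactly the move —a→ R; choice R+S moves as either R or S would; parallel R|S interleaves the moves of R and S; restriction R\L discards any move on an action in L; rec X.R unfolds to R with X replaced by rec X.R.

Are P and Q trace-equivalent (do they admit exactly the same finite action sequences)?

P's transition system — 6 states:
  p0 = b.b.(c.(0 + 0) | b.(0 + 0)) :: —b→ p1
  p1 = b.(c.(0 + 0) | b.(0 + 0)) :: —b→ p2
  p2 = c.(0 + 0) | b.(0 + 0) :: —b→ p3, —c→ p4
  p3 = c.(0 + 0) | (0 + 0) :: —c→ p5
  p4 = (0 + 0) | b.(0 + 0) :: —b→ p5
  p5 = (0 + 0) | (0 + 0) :: ·
Q's transition system — 6 states:
  q0 = b.b.(c.(0 + 0 + 0) | b.(0 + 0)) :: —b→ q1
  q1 = b.(c.(0 + 0 + 0) | b.(0 + 0)) :: —b→ q2
  q2 = c.(0 + 0 + 0) | b.(0 + 0) :: —b→ q3, —c→ q4
  q3 = c.(0 + 0 + 0) | (0 + 0) :: —c→ q5
  q4 = (0 + 0 + 0) | b.(0 + 0) :: —b→ q5
  q5 = (0 + 0 + 0) | (0 + 0) :: ·
Coarsest stable partition (strong bisimilarity classes):
  B0 = {p0, q0}
  B1 = {p1, q1}
  B2 = {p2, q2}
  B3 = {p3, q3}
  B4 = {p5, q5}
  B5 = {p4, q4}
p0 ∈ B0, q0 ∈ B0 → same block
Bisimilar ⇒ trace-equivalent.

YES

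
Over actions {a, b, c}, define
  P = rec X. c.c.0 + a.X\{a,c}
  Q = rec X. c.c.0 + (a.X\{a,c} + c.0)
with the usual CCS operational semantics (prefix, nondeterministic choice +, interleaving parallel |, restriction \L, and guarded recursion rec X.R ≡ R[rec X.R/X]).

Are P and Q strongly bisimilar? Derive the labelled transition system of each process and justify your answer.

P ≁ Q

P's transition system — 4 states:
  u0 = rec X. c.c.0 + a.X\{a,c} ⊢ —a→ u1, —c→ u2
  u1 = (rec X. c.c.0 + a.X\{a,c})\{a,c} ⊢ (no moves)
  u2 = c.0 ⊢ —c→ u3
  u3 = 0 ⊢ (no moves)
Q's transition system — 4 states:
  v0 = rec X. c.c.0 + (a.X\{a,c} + c.0) ⊢ —a→ v1, —c→ v2, —c→ v3
  v1 = (rec X. c.c.0 + (a.X\{a,c} + c.0))\{a,c} ⊢ (no moves)
  v2 = 0 ⊢ (no moves)
  v3 = c.0 ⊢ —c→ v2
Coarsest stable partition (strong bisimilarity classes):
  B0 = {u0}
  B1 = {u2, v3}
  B2 = {u1, u3, v1, v2}
  B3 = {v0}
u0 ∈ B0, v0 ∈ B3 → different blocks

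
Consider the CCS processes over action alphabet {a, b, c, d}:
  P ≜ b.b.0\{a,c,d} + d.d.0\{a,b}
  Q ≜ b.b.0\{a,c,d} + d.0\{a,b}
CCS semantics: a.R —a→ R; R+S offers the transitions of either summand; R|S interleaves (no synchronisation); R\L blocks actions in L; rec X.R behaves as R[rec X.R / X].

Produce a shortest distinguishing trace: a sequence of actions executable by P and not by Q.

dd

Reachable graph of P (5 states):
  s0 = b.b.0\{a,c,d} + d.d.0\{a,b} → =b=> s1, =d=> s2
  s1 = b.0\{a,c,d} → =b=> s3
  s2 = d.0\{a,b} → =d=> s4
  s3 = 0\{a,c,d} → stopped
  s4 = 0\{a,b} → stopped
Reachable graph of Q (4 states):
  t0 = b.b.0\{a,c,d} + d.0\{a,b} → =b=> t1, =d=> t2
  t1 = b.0\{a,c,d} → =b=> t3
  t2 = 0\{a,b} → stopped
  t3 = 0\{a,c,d} → stopped
Run σ = ⟨dd⟩ on P: start {s0}
  [1] d ⇒ {s2}
  [2] d ⇒ {s4}
  — P admits the full trace.
Run σ = ⟨dd⟩ on Q: start {t0}
  [1] d ⇒ {t2}
  [2] d ⇒ no successor for Q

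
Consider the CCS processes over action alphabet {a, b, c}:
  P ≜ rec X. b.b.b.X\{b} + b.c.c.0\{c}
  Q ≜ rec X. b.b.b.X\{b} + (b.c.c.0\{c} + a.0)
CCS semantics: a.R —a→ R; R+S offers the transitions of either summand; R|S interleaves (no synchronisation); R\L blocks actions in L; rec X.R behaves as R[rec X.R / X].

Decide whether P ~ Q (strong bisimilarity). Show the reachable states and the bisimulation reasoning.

P's transition system — 7 states:
  m0 = rec X. b.b.b.X\{b} + b.c.c.0\{c} :: —b→ m1, —b→ m2
  m1 = b.b.(rec X. b.b.b.X\{b} + b.c.c.0\{c})\{b} :: —b→ m3
  m2 = c.c.0\{c} :: —c→ m4
  m3 = b.(rec X. b.b.b.X\{b} + b.c.c.0\{c})\{b} :: —b→ m5
  m4 = c.0\{c} :: —c→ m6
  m5 = (rec X. b.b.b.X\{b} + b.c.c.0\{c})\{b} :: (no moves)
  m6 = 0\{c} :: (no moves)
Q's transition system — 9 states:
  n0 = rec X. b.b.b.X\{b} + (b.c.c.0\{c} + a.0) :: —a→ n1, —b→ n2, —b→ n3
  n1 = 0 :: (no moves)
  n2 = b.b.(rec X. b.b.b.X\{b} + (b.c.c.0\{c} + a.0))\{b} :: —b→ n4
  n3 = c.c.0\{c} :: —c→ n5
  n4 = b.(rec X. b.b.b.X\{b} + (b.c.c.0\{c} + a.0))\{b} :: —b→ n6
  n5 = c.0\{c} :: —c→ n7
  n6 = (rec X. b.b.b.X\{b} + (b.c.c.0\{c} + a.0))\{b} :: —a→ n8
  n7 = 0\{c} :: (no moves)
  n8 = 0\{b} :: (no moves)
Coarsest stable partition (strong bisimilarity classes):
  B0 = {m0}
  B1 = {m2, n3}
  B2 = {m4, n5}
  B3 = {m5, m6, n1, n7, n8}
  B4 = {m1}
  B5 = {m3}
  B6 = {n0}
  B7 = {n2}
  B8 = {n4}
  B9 = {n6}
m0 ∈ B0, n0 ∈ B6 → different blocks

P ≁ Q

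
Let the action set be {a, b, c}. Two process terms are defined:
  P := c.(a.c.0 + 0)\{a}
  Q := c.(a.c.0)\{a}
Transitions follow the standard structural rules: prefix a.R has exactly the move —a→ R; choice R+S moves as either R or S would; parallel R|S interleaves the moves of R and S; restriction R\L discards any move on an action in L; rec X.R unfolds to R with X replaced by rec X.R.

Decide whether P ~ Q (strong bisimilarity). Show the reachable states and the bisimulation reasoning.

LTS(P): 2 reachable states
  s0 = c.(a.c.0 + 0)\{a} has moves -c-> s1
  s1 = (a.c.0 + 0)\{a} has moves deadlocked
LTS(Q): 2 reachable states
  t0 = c.(a.c.0)\{a} has moves -c-> t1
  t1 = (a.c.0)\{a} has moves deadlocked
Coarsest stable partition (strong bisimilarity classes):
  B0 = {s0, t0}
  B1 = {s1, t1}
s0 ∈ B0, t0 ∈ B0 → same block

P ~ Q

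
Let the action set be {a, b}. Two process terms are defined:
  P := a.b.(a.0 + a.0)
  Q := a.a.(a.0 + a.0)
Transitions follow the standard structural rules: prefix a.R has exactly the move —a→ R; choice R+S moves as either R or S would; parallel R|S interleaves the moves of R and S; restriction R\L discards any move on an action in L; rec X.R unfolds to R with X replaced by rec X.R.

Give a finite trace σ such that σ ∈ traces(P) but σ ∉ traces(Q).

ab

LTS(P): 4 reachable states
  p0 = a.b.(a.0 + a.0) → --a--▸ p1
  p1 = b.(a.0 + a.0) → --b--▸ p2
  p2 = a.0 + a.0 → --a--▸ p3
  p3 = 0 → stopped
LTS(Q): 4 reachable states
  q0 = a.a.(a.0 + a.0) → --a--▸ q1
  q1 = a.(a.0 + a.0) → --a--▸ q2
  q2 = a.0 + a.0 → --a--▸ q3
  q3 = 0 → stopped
Run σ = ⟨ab⟩ on P: start {p0}
  after a @ step 1: {p1}
  after b @ step 2: {p2}
  P completes σ.
Run σ = ⟨ab⟩ on Q: start {q0}
  after a @ step 1: {q1}
  after b @ step 2: ∅  — Q cannot continue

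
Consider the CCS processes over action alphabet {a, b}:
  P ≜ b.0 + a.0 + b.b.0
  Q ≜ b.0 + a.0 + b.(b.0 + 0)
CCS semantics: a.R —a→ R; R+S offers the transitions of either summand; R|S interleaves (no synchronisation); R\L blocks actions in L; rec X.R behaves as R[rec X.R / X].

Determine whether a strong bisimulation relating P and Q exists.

YES

LTS(P): 3 reachable states
  s0 = b.0 + a.0 + b.b.0 | ··a··> s1, ··b··> s1, ··b··> s2
  s1 = 0 | (no moves)
  s2 = b.0 | ··b··> s1
LTS(Q): 3 reachable states
  t0 = b.0 + a.0 + b.(b.0 + 0) | ··a··> t1, ··b··> t1, ··b··> t2
  t1 = 0 | (no moves)
  t2 = b.0 + 0 | ··b··> t1
Partition-refinement fixed point:
  B0 = {s0, t0}
  B1 = {s1, t1}
  B2 = {s2, t2}
s0 ∈ B0, t0 ∈ B0 → same block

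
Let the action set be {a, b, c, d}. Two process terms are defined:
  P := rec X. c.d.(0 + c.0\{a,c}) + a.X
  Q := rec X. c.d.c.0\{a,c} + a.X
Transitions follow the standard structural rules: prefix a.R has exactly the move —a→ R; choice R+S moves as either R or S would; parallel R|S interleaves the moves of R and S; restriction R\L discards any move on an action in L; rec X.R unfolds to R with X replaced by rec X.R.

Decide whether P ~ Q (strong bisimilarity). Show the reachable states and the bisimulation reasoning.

LTS(P): 4 reachable states
  m0 = rec X. c.d.(0 + c.0\{a,c}) + a.X | -a-> m0, -c-> m1
  m1 = d.(0 + c.0\{a,c}) | -d-> m2
  m2 = 0 + c.0\{a,c} | -c-> m3
  m3 = 0\{a,c} | (no moves)
LTS(Q): 4 reachable states
  n0 = rec X. c.d.c.0\{a,c} + a.X | -a-> n0, -c-> n1
  n1 = d.c.0\{a,c} | -d-> n2
  n2 = c.0\{a,c} | -c-> n3
  n3 = 0\{a,c} | (no moves)
Partition-refinement fixed point:
  B0 = {m0, n0}
  B1 = {m1, n1}
  B2 = {m2, n2}
  B3 = {m3, n3}
m0 ∈ B0, n0 ∈ B0 → same block

bisimilar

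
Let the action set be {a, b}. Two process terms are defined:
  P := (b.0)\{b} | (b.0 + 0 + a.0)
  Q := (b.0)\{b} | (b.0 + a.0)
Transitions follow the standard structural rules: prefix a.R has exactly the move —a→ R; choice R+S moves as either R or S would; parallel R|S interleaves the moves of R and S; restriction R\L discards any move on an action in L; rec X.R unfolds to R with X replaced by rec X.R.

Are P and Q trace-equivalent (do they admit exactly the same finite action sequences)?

trace-equivalent

LTS(P): 2 reachable states
  s0 = (b.0)\{b} | (b.0 + 0 + a.0) → ··a··> s1, ··b··> s1
  s1 = (b.0)\{b} | 0 → ·
LTS(Q): 2 reachable states
  t0 = (b.0)\{b} | (b.0 + a.0) → ··a··> t1, ··b··> t1
  t1 = (b.0)\{b} | 0 → ·
Coarsest stable partition (strong bisimilarity classes):
  B0 = {s0, t0}
  B1 = {s1, t1}
s0 ∈ B0, t0 ∈ B0 → same block
Bisimilar ⇒ trace-equivalent.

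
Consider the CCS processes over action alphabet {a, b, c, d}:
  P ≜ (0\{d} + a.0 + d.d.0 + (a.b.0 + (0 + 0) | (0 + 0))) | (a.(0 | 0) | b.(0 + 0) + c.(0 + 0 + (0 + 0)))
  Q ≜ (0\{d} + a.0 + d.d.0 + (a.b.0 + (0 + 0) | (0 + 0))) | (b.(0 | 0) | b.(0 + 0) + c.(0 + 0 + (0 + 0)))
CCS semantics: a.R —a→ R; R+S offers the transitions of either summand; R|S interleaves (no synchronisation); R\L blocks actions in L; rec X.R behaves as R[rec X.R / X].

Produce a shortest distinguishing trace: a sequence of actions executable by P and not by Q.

LTS(P): 20 reachable states
  u0 = (0\{d} + a.0 + d.d.0 + (a.b.0 + (0 + 0) | (0 + 0))) | (a.(0 | 0) | b.(0 + 0) + c.(0 + 0 + (0 + 0))) → --a--▸ u1, --a--▸ u2, --a--▸ u3, --b--▸ u4, --c--▸ u5, --d--▸ u6
  u1 = (0\{d} + a.0 + d.d.0 + (a.b.0 + (0 + 0) | (0 + 0))) | (0 | 0 | b.(0 + 0)) → --a--▸ u7, --a--▸ u8, --b--▸ u9, --d--▸ u10
  u2 = 0 | (a.(0 | 0) | b.(0 + 0) + c.(0 + 0 + (0 + 0))) → --a--▸ u7, --b--▸ u11, --c--▸ u12
  u3 = b.0 | (a.(0 | 0) | b.(0 + 0) + c.(0 + 0 + (0 + 0))) → --a--▸ u8, --b--▸ u13, --b--▸ u2, --c--▸ u14
  u4 = (0\{d} + a.0 + d.d.0 + (a.b.0 + (0 + 0) | (0 + 0))) | (a.(0 | 0) | (0 + 0)) → --a--▸ u11, --a--▸ u13, --a--▸ u9, --d--▸ u15
  u5 = (0\{d} + a.0 + d.d.0 + (a.b.0 + (0 + 0) | (0 + 0))) | (0 + 0 + (0 + 0)) → --a--▸ u12, --a--▸ u14, --d--▸ u16
  u6 = d.0 | (a.(0 | 0) | b.(0 + 0) + c.(0 + 0 + (0 + 0))) → --a--▸ u10, --b--▸ u15, --c--▸ u16, --d--▸ u2
  u7 = 0 | (0 | 0 | b.(0 + 0)) → --b--▸ u17
  u8 = b.0 | (0 | 0 | b.(0 + 0)) → --b--▸ u18, --b--▸ u7
  u9 = (0\{d} + a.0 + d.d.0 + (a.b.0 + (0 + 0) | (0 + 0))) | (0 | 0 | (0 + 0)) → --a--▸ u17, --a--▸ u18, --d--▸ u19
  u10 = d.0 | (0 | 0 | b.(0 + 0)) → --b--▸ u19, --d--▸ u7
  u11 = 0 | (a.(0 | 0) | (0 + 0)) → --a--▸ u17
  u12 = 0 | (0 + 0 + (0 + 0)) → ·
  u13 = b.0 | (a.(0 | 0) | (0 + 0)) → --a--▸ u18, --b--▸ u11
  u14 = b.0 | (0 + 0 + (0 + 0)) → --b--▸ u12
  u15 = d.0 | (a.(0 | 0) | (0 + 0)) → --a--▸ u19, --d--▸ u11
  u16 = d.0 | (0 + 0 + (0 + 0)) → --d--▸ u12
  u17 = 0 | (0 | 0 | (0 + 0)) → ·
  u18 = b.0 | (0 | 0 | (0 + 0)) → --b--▸ u17
  u19 = d.0 | (0 | 0 | (0 + 0)) → --d--▸ u17
LTS(Q): 20 reachable states
  v0 = (0\{d} + a.0 + d.d.0 + (a.b.0 + (0 + 0) | (0 + 0))) | (b.(0 | 0) | b.(0 + 0) + c.(0 + 0 + (0 + 0))) → --a--▸ v1, --a--▸ v2, --b--▸ v3, --b--▸ v4, --c--▸ v5, --d--▸ v6
  v1 = 0 | (b.(0 | 0) | b.(0 + 0) + c.(0 + 0 + (0 + 0))) → --b--▸ v7, --b--▸ v8, --c--▸ v9
  v2 = b.0 | (b.(0 | 0) | b.(0 + 0) + c.(0 + 0 + (0 + 0))) → --b--▸ v1, --b--▸ v10, --b--▸ v11, --c--▸ v12
  v3 = (0\{d} + a.0 + d.d.0 + (a.b.0 + (0 + 0) | (0 + 0))) | (0 | 0 | b.(0 + 0)) → --a--▸ v10, --a--▸ v7, --b--▸ v13, --d--▸ v14
  v4 = (0\{d} + a.0 + d.d.0 + (a.b.0 + (0 + 0) | (0 + 0))) | (b.(0 | 0) | (0 + 0)) → --a--▸ v11, --a--▸ v8, --b--▸ v13, --d--▸ v15
  v5 = (0\{d} + a.0 + d.d.0 + (a.b.0 + (0 + 0) | (0 + 0))) | (0 + 0 + (0 + 0)) → --a--▸ v12, --a--▸ v9, --d--▸ v16
  v6 = d.0 | (b.(0 | 0) | b.(0 + 0) + c.(0 + 0 + (0 + 0))) → --b--▸ v14, --b--▸ v15, --c--▸ v16, --d--▸ v1
  v7 = 0 | (0 | 0 | b.(0 + 0)) → --b--▸ v17
  v8 = 0 | (b.(0 | 0) | (0 + 0)) → --b--▸ v17
  v9 = 0 | (0 + 0 + (0 + 0)) → ·
  v10 = b.0 | (0 | 0 | b.(0 + 0)) → --b--▸ v18, --b--▸ v7
  v11 = b.0 | (b.(0 | 0) | (0 + 0)) → --b--▸ v18, --b--▸ v8
  v12 = b.0 | (0 + 0 + (0 + 0)) → --b--▸ v9
  v13 = (0\{d} + a.0 + d.d.0 + (a.b.0 + (0 + 0) | (0 + 0))) | (0 | 0 | (0 + 0)) → --a--▸ v17, --a--▸ v18, --d--▸ v19
  v14 = d.0 | (0 | 0 | b.(0 + 0)) → --b--▸ v19, --d--▸ v7
  v15 = d.0 | (b.(0 | 0) | (0 + 0)) → --b--▸ v19, --d--▸ v8
  v16 = d.0 | (0 + 0 + (0 + 0)) → --d--▸ v9
  v17 = 0 | (0 | 0 | (0 + 0)) → ·
  v18 = b.0 | (0 | 0 | (0 + 0)) → --b--▸ v17
  v19 = d.0 | (0 | 0 | (0 + 0)) → --d--▸ v17
Run σ = ⟨aa⟩ on P: start {u0}
  step 1 (a): {u1, u2, u3}
  step 2 (a): {u7, u8}
  P completes σ.
Run σ = ⟨aa⟩ on Q: start {v0}
  step 1 (a): {v1, v2}
  step 2 (a): ∅  — Q cannot continue

aa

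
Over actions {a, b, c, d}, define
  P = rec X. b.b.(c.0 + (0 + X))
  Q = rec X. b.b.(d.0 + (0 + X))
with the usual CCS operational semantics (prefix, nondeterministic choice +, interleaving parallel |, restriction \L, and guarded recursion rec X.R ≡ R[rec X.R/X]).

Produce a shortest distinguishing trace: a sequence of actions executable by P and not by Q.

bbc

LTS(P): 4 reachable states
  m0 = rec X. b.b.(c.0 + (0 + X)) ⊢ -b-> m1
  m1 = b.(c.0 + (0 + (rec X. b.b.(c.0 + (0 + X))))) ⊢ -b-> m2
  m2 = c.0 + (0 + (rec X. b.b.(c.0 + (0 + X)))) ⊢ -b-> m1, -c-> m3
  m3 = 0 ⊢ deadlocked
LTS(Q): 4 reachable states
  n0 = rec X. b.b.(d.0 + (0 + X)) ⊢ -b-> n1
  n1 = b.(d.0 + (0 + (rec X. b.b.(d.0 + (0 + X))))) ⊢ -b-> n2
  n2 = d.0 + (0 + (rec X. b.b.(d.0 + (0 + X)))) ⊢ -b-> n1, -d-> n3
  n3 = 0 ⊢ deadlocked
Run σ = ⟨bbc⟩ on P: start {m0}
  after b @ step 1: {m1}
  after b @ step 2: {m2}
  after c @ step 3: {m3}
  ✓ P
Run σ = ⟨bbc⟩ on Q: start {n0}
  after b @ step 1: {n1}
  after b @ step 2: {n2}
  after c @ step 3: ∅ (Q stuck)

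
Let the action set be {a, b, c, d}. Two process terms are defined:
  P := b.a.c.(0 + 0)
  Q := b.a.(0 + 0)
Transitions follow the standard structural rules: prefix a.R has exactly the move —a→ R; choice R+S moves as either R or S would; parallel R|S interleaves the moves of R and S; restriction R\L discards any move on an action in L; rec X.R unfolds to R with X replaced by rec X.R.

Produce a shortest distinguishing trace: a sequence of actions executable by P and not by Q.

Reachable graph of P (4 states):
  s0 = b.a.c.(0 + 0) → —b→ s1
  s1 = a.c.(0 + 0) → —a→ s2
  s2 = c.(0 + 0) → —c→ s3
  s3 = 0 + 0 → ·
Reachable graph of Q (3 states):
  t0 = b.a.(0 + 0) → —b→ t1
  t1 = a.(0 + 0) → —a→ t2
  t2 = 0 + 0 → ·
Run σ = ⟨bac⟩ on P: start {s0}
  step 1 (b): {s1}
  step 2 (a): {s2}
  step 3 (c): {s3}
  ✓ P
Run σ = ⟨bac⟩ on Q: start {t0}
  step 1 (b): {t1}
  step 2 (a): {t2}
  step 3 (c): ∅ (Q stuck)

bac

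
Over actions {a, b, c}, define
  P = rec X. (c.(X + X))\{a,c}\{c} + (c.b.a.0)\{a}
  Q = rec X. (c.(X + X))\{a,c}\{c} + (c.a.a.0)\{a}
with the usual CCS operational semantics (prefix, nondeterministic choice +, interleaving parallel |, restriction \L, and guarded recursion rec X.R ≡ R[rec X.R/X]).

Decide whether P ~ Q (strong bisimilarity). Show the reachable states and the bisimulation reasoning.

LTS(P): 3 reachable states
  s0 = rec X. (c.(X + X))\{a,c}\{c} + (c.b.a.0)\{a} :: —c→ s1
  s1 = (b.a.0)\{a} :: —b→ s2
  s2 = (a.0)\{a} :: deadlocked
LTS(Q): 2 reachable states
  t0 = rec X. (c.(X + X))\{a,c}\{c} + (c.a.a.0)\{a} :: —c→ t1
  t1 = (a.a.0)\{a} :: deadlocked
Coarsest stable partition (strong bisimilarity classes):
  B0 = {s0}
  B1 = {s1}
  B2 = {s2, t1}
  B3 = {t0}
s0 ∈ B0, t0 ∈ B3 → different blocks

NO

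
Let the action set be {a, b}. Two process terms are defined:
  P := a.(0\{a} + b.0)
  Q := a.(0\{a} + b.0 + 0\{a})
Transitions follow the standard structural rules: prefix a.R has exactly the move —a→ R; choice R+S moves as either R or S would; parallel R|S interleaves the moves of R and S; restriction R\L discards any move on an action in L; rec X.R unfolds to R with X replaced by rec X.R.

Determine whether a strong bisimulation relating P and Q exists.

LTS(P): 3 reachable states
  m0 = a.(0\{a} + b.0) ⊢ --a--▸ m1
  m1 = 0\{a} + b.0 ⊢ --b--▸ m2
  m2 = 0 ⊢ (no moves)
LTS(Q): 3 reachable states
  n0 = a.(0\{a} + b.0 + 0\{a}) ⊢ --a--▸ n1
  n1 = 0\{a} + b.0 + 0\{a} ⊢ --b--▸ n2
  n2 = 0 ⊢ (no moves)
Bisimilarity quotient blocks:
  B0 = {m0, n0}
  B1 = {m1, n1}
  B2 = {m2, n2}
m0 ∈ B0, n0 ∈ B0 → same block

YES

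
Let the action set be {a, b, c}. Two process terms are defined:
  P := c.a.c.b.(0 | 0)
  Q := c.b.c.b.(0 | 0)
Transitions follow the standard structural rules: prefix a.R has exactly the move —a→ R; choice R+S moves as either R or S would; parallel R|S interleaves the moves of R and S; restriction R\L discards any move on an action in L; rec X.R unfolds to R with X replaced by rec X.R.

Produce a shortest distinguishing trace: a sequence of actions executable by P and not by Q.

ca

LTS(P): 5 reachable states
  s0 = c.a.c.b.(0 | 0) :: =c=> s1
  s1 = a.c.b.(0 | 0) :: =a=> s2
  s2 = c.b.(0 | 0) :: =c=> s3
  s3 = b.(0 | 0) :: =b=> s4
  s4 = 0 | 0 :: deadlocked
LTS(Q): 5 reachable states
  t0 = c.b.c.b.(0 | 0) :: =c=> t1
  t1 = b.c.b.(0 | 0) :: =b=> t2
  t2 = c.b.(0 | 0) :: =c=> t3
  t3 = b.(0 | 0) :: =b=> t4
  t4 = 0 | 0 :: deadlocked
Trace ⟨ca⟩ through P, begin at {s0}:
  step 1 (c): {s1}
  step 2 (a): {s2}
  ✓ P
Trace ⟨ca⟩ through Q, begin at {t0}:
  step 1 (c): {t1}
  step 2 (a): ∅ (Q stuck)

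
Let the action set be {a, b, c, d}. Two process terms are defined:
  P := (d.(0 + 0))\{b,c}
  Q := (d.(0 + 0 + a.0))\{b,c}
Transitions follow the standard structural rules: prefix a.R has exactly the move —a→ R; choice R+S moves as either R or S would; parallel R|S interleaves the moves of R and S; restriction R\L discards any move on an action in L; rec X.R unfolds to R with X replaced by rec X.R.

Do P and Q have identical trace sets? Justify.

traces(P) ≠ traces(Q) — witness ⟨da⟩

P's transition system — 2 states:
  s0 = (d.(0 + 0))\{b,c} has moves -d-> s1
  s1 = (0 + 0)\{b,c} has moves (no moves)
Q's transition system — 3 states:
  t0 = (d.(0 + 0 + a.0))\{b,c} has moves -d-> t1
  t1 = (0 + 0 + a.0)\{b,c} has moves -a-> t2
  t2 = 0\{b,c} has moves (no moves)
Run σ = ⟨da⟩ on Q: start {t0}
  [1] d ⇒ {t1}
  [2] a ⇒ {t2}
  Q completes σ.
Run σ = ⟨da⟩ on P: start {s0}
  [1] d ⇒ {s1}
  [2] a ⇒ no successor for P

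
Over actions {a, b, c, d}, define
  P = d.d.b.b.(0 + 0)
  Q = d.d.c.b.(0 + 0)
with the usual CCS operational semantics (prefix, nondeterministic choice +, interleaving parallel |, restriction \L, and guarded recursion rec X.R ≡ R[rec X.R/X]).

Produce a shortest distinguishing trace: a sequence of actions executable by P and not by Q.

Reachable graph of P (5 states):
  m0 = d.d.b.b.(0 + 0) ⊢ --d--▸ m1
  m1 = d.b.b.(0 + 0) ⊢ --d--▸ m2
  m2 = b.b.(0 + 0) ⊢ --b--▸ m3
  m3 = b.(0 + 0) ⊢ --b--▸ m4
  m4 = 0 + 0 ⊢ (no moves)
Reachable graph of Q (5 states):
  n0 = d.d.c.b.(0 + 0) ⊢ --d--▸ n1
  n1 = d.c.b.(0 + 0) ⊢ --d--▸ n2
  n2 = c.b.(0 + 0) ⊢ --c--▸ n3
  n3 = b.(0 + 0) ⊢ --b--▸ n4
  n4 = 0 + 0 ⊢ (no moves)
Run σ = ⟨ddb⟩ on P: start {m0}
  [1] d ⇒ {m1}
  [2] d ⇒ {m2}
  [3] b ⇒ {m3}
  ✓ P
Run σ = ⟨ddb⟩ on Q: start {n0}
  [1] d ⇒ {n1}
  [2] d ⇒ {n2}
  [3] b ⇒ ∅  — Q cannot continue

ddb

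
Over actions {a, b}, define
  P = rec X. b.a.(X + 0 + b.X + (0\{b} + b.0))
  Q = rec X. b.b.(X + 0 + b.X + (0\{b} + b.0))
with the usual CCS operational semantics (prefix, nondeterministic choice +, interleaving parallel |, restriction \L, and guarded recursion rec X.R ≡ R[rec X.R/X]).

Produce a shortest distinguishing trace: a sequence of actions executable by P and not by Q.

LTS(P): 4 reachable states
  p0 = rec X. b.a.(X + 0 + b.X + (0\{b} + b.0)) has moves —b→ p1
  p1 = a.((rec X. b.a.(X + 0 + b.X + (0\{b} + b.0))) + 0 + b.(rec X. b.a.(X + 0 + b.X + (0\{b} + b.0))) + (0\{b} + b.0)) has moves —a→ p2
  p2 = (rec X. b.a.(X + 0 + b.X + (0\{b} + b.0))) + 0 + b.(rec X. b.a.(X + 0 + b.X + (0\{b} + b.0))) + (0\{b} + b.0) has moves —b→ p0, —b→ p1, —b→ p3
  p3 = 0 has moves (no moves)
LTS(Q): 4 reachable states
  q0 = rec X. b.b.(X + 0 + b.X + (0\{b} + b.0)) has moves —b→ q1
  q1 = b.((rec X. b.b.(X + 0 + b.X + (0\{b} + b.0))) + 0 + b.(rec X. b.b.(X + 0 + b.X + (0\{b} + b.0))) + (0\{b} + b.0)) has moves —b→ q2
  q2 = (rec X. b.b.(X + 0 + b.X + (0\{b} + b.0))) + 0 + b.(rec X. b.b.(X + 0 + b.X + (0\{b} + b.0))) + (0\{b} + b.0) has moves —b→ q0, —b→ q1, —b→ q3
  q3 = 0 has moves (no moves)
Executing ba from P (initial set {p0}):
  after b @ step 1: {p1}
  after a @ step 2: {p2}
  P completes σ.
Executing ba from Q (initial set {q0}):
  after b @ step 1: {q1}
  after a @ step 2: ∅ (Q stuck)

ba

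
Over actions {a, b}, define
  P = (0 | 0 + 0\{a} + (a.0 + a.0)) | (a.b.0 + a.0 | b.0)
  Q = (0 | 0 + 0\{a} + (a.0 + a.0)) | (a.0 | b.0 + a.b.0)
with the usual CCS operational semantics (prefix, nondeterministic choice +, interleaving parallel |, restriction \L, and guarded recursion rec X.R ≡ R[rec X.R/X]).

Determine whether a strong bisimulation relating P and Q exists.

LTS(P): 12 reachable states
  m0 = (0 | 0 + 0\{a} + (a.0 + a.0)) | (a.b.0 + a.0 | b.0) :: ··a··> m1, ··a··> m2, ··a··> m3, ··b··> m4
  m1 = (0 | 0 + 0\{a} + (a.0 + a.0)) | (0 | b.0) :: ··a··> m5, ··b··> m6
  m2 = (0 | 0 + 0\{a} + (a.0 + a.0)) | b.0 :: ··a··> m7, ··b··> m8
  m3 = 0 | (a.b.0 + a.0 | b.0) :: ··a··> m5, ··a··> m7, ··b··> m9
  m4 = (0 | 0 + 0\{a} + (a.0 + a.0)) | (a.0 | 0) :: ··a··> m6, ··a··> m9
  m5 = 0 | (0 | b.0) :: ··b··> m10
  m6 = (0 | 0 + 0\{a} + (a.0 + a.0)) | (0 | 0) :: ··a··> m10
  m7 = 0 | b.0 :: ··b··> m11
  m8 = (0 | 0 + 0\{a} + (a.0 + a.0)) | 0 :: ··a··> m11
  m9 = 0 | (a.0 | 0) :: ··a··> m10
  m10 = 0 | (0 | 0) :: ∅
  m11 = 0 | 0 :: ∅
LTS(Q): 12 reachable states
  n0 = (0 | 0 + 0\{a} + (a.0 + a.0)) | (a.0 | b.0 + a.b.0) :: ··a··> n1, ··a··> n2, ··a··> n3, ··b··> n4
  n1 = (0 | 0 + 0\{a} + (a.0 + a.0)) | (0 | b.0) :: ··a··> n5, ··b··> n6
  n2 = (0 | 0 + 0\{a} + (a.0 + a.0)) | b.0 :: ··a··> n7, ··b··> n8
  n3 = 0 | (a.0 | b.0 + a.b.0) :: ··a··> n5, ··a··> n7, ··b··> n9
  n4 = (0 | 0 + 0\{a} + (a.0 + a.0)) | (a.0 | 0) :: ··a··> n6, ··a··> n9
  n5 = 0 | (0 | b.0) :: ··b··> n10
  n6 = (0 | 0 + 0\{a} + (a.0 + a.0)) | (0 | 0) :: ··a··> n10
  n7 = 0 | b.0 :: ··b··> n11
  n8 = (0 | 0 + 0\{a} + (a.0 + a.0)) | 0 :: ··a··> n11
  n9 = 0 | (a.0 | 0) :: ··a··> n10
  n10 = 0 | (0 | 0) :: ∅
  n11 = 0 | 0 :: ∅
Coarsest stable partition (strong bisimilarity classes):
  B0 = {m0, n0}
  B1 = {m4, n4}
  B2 = {m6, m8, m9, n6, n8, n9}
  B3 = {m10, m11, n10, n11}
  B4 = {m1, m2, m3, n1, n2, n3}
  B5 = {m5, m7, n5, n7}
m0 ∈ B0, n0 ∈ B0 → same block

P ~ Q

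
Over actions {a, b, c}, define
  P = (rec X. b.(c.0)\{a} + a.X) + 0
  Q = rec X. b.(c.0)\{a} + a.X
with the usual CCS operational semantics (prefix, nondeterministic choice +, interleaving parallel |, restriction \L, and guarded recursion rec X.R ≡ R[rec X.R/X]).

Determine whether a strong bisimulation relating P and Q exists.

LTS(P): 4 reachable states
  m0 = (rec X. b.(c.0)\{a} + a.X) + 0 | —a→ m1, —b→ m2
  m1 = rec X. b.(c.0)\{a} + a.X | —a→ m1, —b→ m2
  m2 = (c.0)\{a} | —c→ m3
  m3 = 0\{a} | ·
LTS(Q): 3 reachable states
  n0 = rec X. b.(c.0)\{a} + a.X | —a→ n0, —b→ n1
  n1 = (c.0)\{a} | —c→ n2
  n2 = 0\{a} | ·
Partition-refinement fixed point:
  B0 = {m0, m1, n0}
  B1 = {m2, n1}
  B2 = {m3, n2}
m0 ∈ B0, n0 ∈ B0 → same block

bisimilar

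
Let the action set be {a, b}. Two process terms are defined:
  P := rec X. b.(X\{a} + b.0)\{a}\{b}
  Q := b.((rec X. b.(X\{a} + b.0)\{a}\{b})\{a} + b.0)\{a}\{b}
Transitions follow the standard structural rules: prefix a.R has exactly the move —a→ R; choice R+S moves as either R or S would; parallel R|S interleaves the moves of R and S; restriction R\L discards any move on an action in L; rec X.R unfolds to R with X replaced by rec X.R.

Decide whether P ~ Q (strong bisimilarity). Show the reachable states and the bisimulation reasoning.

LTS(P): 2 reachable states
  u0 = rec X. b.(X\{a} + b.0)\{a}\{b} has moves -b-> u1
  u1 = ((rec X. b.(X\{a} + b.0)\{a}\{b})\{a} + b.0)\{a}\{b} has moves ∅
LTS(Q): 2 reachable states
  v0 = b.((rec X. b.(X\{a} + b.0)\{a}\{b})\{a} + b.0)\{a}\{b} has moves -b-> v1
  v1 = ((rec X. b.(X\{a} + b.0)\{a}\{b})\{a} + b.0)\{a}\{b} has moves ∅
Coarsest stable partition (strong bisimilarity classes):
  B0 = {u0, v0}
  B1 = {u1, v1}
u0 ∈ B0, v0 ∈ B0 → same block

bisimilar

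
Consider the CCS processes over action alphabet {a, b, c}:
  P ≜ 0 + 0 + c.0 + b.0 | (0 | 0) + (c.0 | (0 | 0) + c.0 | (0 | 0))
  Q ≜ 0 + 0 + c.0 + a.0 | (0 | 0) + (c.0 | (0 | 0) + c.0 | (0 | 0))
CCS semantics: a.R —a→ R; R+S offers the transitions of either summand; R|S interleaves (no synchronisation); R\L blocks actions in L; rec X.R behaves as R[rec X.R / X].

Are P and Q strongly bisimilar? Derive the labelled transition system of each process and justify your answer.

Reachable graph of P (3 states):
  m0 = 0 + 0 + c.0 + b.0 | (0 | 0) + (c.0 | (0 | 0) + c.0 | (0 | 0)) :: --b--▸ m1, --c--▸ m1, --c--▸ m2
  m1 = 0 | (0 | 0) :: ·
  m2 = 0 :: ·
Reachable graph of Q (3 states):
  n0 = 0 + 0 + c.0 + a.0 | (0 | 0) + (c.0 | (0 | 0) + c.0 | (0 | 0)) :: --a--▸ n1, --c--▸ n1, --c--▸ n2
  n1 = 0 | (0 | 0) :: ·
  n2 = 0 :: ·
Partition-refinement fixed point:
  B0 = {m0}
  B1 = {m1, m2, n1, n2}
  B2 = {n0}
m0 ∈ B0, n0 ∈ B2 → different blocks

NO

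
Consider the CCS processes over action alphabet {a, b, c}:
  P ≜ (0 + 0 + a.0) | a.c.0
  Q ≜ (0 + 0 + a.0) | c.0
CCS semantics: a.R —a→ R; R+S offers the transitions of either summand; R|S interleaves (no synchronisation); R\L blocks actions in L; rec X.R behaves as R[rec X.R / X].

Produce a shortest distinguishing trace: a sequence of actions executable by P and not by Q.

aa

LTS(P): 6 reachable states
  u0 = (0 + 0 + a.0) | a.c.0 ⊢ --a--▸ u1, --a--▸ u2
  u1 = (0 + 0 + a.0) | c.0 ⊢ --a--▸ u3, --c--▸ u4
  u2 = 0 | a.c.0 ⊢ --a--▸ u3
  u3 = 0 | c.0 ⊢ --c--▸ u5
  u4 = (0 + 0 + a.0) | 0 ⊢ --a--▸ u5
  u5 = 0 | 0 ⊢ ·
LTS(Q): 4 reachable states
  v0 = (0 + 0 + a.0) | c.0 ⊢ --a--▸ v1, --c--▸ v2
  v1 = 0 | c.0 ⊢ --c--▸ v3
  v2 = (0 + 0 + a.0) | 0 ⊢ --a--▸ v3
  v3 = 0 | 0 ⊢ ·
Trace ⟨aa⟩ through P, begin at {u0}:
  [1] a ⇒ {u1, u2}
  [2] a ⇒ {u3}
  P completes σ.
Trace ⟨aa⟩ through Q, begin at {v0}:
  [1] a ⇒ {v1}
  [2] a ⇒ ∅ (Q stuck)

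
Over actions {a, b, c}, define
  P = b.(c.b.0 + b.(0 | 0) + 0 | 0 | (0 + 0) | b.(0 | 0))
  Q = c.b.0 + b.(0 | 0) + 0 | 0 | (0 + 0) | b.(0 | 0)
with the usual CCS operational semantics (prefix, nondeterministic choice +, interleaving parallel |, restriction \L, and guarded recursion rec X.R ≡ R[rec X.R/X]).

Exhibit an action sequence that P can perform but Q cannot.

bb

LTS(P): 6 reachable states
  p0 = b.(c.b.0 + b.(0 | 0) + 0 | 0 | (0 + 0) | b.(0 | 0)) → -b-> p1
  p1 = c.b.0 + b.(0 | 0) + 0 | 0 | (0 + 0) | b.(0 | 0) → -b-> p2, -b-> p3, -c-> p4
  p2 = 0 | 0 → (no moves)
  p3 = 0 | 0 | (0 + 0) | (0 | 0) → (no moves)
  p4 = b.0 → -b-> p5
  p5 = 0 → (no moves)
LTS(Q): 5 reachable states
  q0 = c.b.0 + b.(0 | 0) + 0 | 0 | (0 + 0) | b.(0 | 0) → -b-> q1, -b-> q2, -c-> q3
  q1 = 0 | 0 → (no moves)
  q2 = 0 | 0 | (0 + 0) | (0 | 0) → (no moves)
  q3 = b.0 → -b-> q4
  q4 = 0 → (no moves)
Trace ⟨bb⟩ through P, begin at {p0}:
  after b @ step 1: {p1}
  after b @ step 2: {p2, p3}
  P completes σ.
Trace ⟨bb⟩ through Q, begin at {q0}:
  after b @ step 1: {q1, q2}
  after b @ step 2: ∅  — Q cannot continue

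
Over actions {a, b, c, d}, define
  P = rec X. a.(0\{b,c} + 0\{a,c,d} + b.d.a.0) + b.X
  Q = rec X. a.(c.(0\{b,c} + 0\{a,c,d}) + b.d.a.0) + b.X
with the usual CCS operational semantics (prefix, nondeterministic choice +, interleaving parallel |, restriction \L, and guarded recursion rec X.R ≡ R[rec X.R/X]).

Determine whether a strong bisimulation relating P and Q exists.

P's transition system — 5 states:
  m0 = rec X. a.(0\{b,c} + 0\{a,c,d} + b.d.a.0) + b.X has moves --a--▸ m1, --b--▸ m0
  m1 = 0\{b,c} + 0\{a,c,d} + b.d.a.0 has moves --b--▸ m2
  m2 = d.a.0 has moves --d--▸ m3
  m3 = a.0 has moves --a--▸ m4
  m4 = 0 has moves deadlocked
Q's transition system — 6 states:
  n0 = rec X. a.(c.(0\{b,c} + 0\{a,c,d}) + b.d.a.0) + b.X has moves --a--▸ n1, --b--▸ n0
  n1 = c.(0\{b,c} + 0\{a,c,d}) + b.d.a.0 has moves --b--▸ n2, --c--▸ n3
  n2 = d.a.0 has moves --d--▸ n4
  n3 = 0\{b,c} + 0\{a,c,d} has moves deadlocked
  n4 = a.0 has moves --a--▸ n5
  n5 = 0 has moves deadlocked
Coarsest stable partition (strong bisimilarity classes):
  B0 = {m0}
  B1 = {m1}
  B2 = {m2, n2}
  B3 = {m3, n4}
  B4 = {m4, n3, n5}
  B5 = {n0}
  B6 = {n1}
m0 ∈ B0, n0 ∈ B5 → different blocks

not bisimilar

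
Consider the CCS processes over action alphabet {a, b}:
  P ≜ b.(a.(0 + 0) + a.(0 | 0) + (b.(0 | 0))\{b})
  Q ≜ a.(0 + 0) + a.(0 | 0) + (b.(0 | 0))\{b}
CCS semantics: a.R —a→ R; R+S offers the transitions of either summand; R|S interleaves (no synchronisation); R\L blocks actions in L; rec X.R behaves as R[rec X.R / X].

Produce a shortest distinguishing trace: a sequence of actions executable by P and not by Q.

P's transition system — 4 states:
  m0 = b.(a.(0 + 0) + a.(0 | 0) + (b.(0 | 0))\{b}) :: ··b··> m1
  m1 = a.(0 + 0) + a.(0 | 0) + (b.(0 | 0))\{b} :: ··a··> m2, ··a··> m3
  m2 = 0 + 0 :: ∅
  m3 = 0 | 0 :: ∅
Q's transition system — 3 states:
  n0 = a.(0 + 0) + a.(0 | 0) + (b.(0 | 0))\{b} :: ··a··> n1, ··a··> n2
  n1 = 0 + 0 :: ∅
  n2 = 0 | 0 :: ∅
Trace ⟨b⟩ through P, begin at {m0}:
  after b @ step 1: {m1}
  P completes σ.
Trace ⟨b⟩ through Q, begin at {n0}:
  after b @ step 1: no successor for Q

b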